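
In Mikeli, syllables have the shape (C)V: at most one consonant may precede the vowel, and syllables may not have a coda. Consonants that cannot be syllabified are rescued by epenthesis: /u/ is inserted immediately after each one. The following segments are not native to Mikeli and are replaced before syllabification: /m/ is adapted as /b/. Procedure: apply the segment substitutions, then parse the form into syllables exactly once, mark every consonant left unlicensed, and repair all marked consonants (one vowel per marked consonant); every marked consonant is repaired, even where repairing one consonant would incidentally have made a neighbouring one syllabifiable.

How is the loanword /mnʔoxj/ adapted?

Substitution: /m/ → /b/, giving /bnʔoxj/.
Syllabifying with onset maximization leaves /b/, /n/, /x/, /j/ stranded (no codas are permitted; onsets are limited to one consonant).
Epenthesis after each stranded consonant: /b/ → /bu/, /n/ → /nu/, /x/ → /xu/, /j/ → /ju/.

bunuʔoxuju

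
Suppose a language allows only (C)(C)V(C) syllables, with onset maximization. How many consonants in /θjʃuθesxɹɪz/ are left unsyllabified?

1

Syllabifying with onset maximization leaves /θ/ stranded (at most one coda consonant is licensed; onsets may contain at most 2 consonants).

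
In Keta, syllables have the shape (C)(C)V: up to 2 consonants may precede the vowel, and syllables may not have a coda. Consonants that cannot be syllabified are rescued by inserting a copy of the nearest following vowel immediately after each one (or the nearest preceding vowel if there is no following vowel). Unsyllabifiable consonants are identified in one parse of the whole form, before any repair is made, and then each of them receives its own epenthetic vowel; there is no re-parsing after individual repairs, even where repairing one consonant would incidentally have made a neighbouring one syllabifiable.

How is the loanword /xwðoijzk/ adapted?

xowðoijiziki

Under (C)(C)V, the unsyllabifiable consonants are /x/, /j/, /z/, /k/ (no codas are permitted; onsets may contain at most 2 consonants).
Epenthesis after each stranded consonant: /x/ → /xo/, /j/ → /ji/, /z/ → /zi/, /k/ → /ki/.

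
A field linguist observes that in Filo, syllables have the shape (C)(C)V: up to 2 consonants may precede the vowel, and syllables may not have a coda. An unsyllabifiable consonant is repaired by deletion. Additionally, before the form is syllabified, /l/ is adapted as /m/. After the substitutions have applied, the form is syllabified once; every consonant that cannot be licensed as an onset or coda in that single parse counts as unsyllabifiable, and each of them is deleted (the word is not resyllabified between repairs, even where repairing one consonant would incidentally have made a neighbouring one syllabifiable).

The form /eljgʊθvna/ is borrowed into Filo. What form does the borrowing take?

Substitution: /l/ → /m/, giving /emjgʊθvna/.
Syllabifying with onset maximization leaves /m/, /θ/ stranded (no codas are permitted; onsets may contain at most 2 consonants).
Deletion applies to /m/, /θ/.

ejgʊvna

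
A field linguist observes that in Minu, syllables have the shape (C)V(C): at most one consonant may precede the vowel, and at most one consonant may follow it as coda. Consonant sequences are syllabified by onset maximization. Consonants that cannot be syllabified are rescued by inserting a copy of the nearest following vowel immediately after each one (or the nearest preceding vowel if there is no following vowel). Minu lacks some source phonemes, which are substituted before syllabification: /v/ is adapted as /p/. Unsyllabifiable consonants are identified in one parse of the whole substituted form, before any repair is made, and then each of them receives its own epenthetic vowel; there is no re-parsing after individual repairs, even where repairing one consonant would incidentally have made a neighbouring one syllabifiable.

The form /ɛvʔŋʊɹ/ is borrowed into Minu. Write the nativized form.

ɛpʔʊŋʊɹ

Substitution: /v/ → /p/, giving /ɛpʔŋʊɹ/.
Under (C)V(C), the unsyllabifiable consonants are /ʔ/ (at most one coda consonant is licensed; onsets are limited to one consonant).
Each unlicensed consonant becomes the onset of a new syllable: /ʔ/ → /ʔʊ/.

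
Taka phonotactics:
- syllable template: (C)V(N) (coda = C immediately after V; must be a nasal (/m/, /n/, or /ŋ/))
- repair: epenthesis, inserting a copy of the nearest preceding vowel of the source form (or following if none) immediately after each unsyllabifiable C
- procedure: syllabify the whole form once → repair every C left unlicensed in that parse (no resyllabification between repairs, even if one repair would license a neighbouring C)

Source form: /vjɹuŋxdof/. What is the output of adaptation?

vujuɹuŋxudofo

Syllabifying with onset maximization leaves /v/, /j/, /x/, /f/ stranded (only a nasal (/m/, /n/, or /ŋ/) is licensed in coda position; onsets are limited to one consonant).
Inserting the epenthetic vowel yields /v/ → /vu/, /j/ → /ju/, /x/ → /xu/, /f/ → /fo/.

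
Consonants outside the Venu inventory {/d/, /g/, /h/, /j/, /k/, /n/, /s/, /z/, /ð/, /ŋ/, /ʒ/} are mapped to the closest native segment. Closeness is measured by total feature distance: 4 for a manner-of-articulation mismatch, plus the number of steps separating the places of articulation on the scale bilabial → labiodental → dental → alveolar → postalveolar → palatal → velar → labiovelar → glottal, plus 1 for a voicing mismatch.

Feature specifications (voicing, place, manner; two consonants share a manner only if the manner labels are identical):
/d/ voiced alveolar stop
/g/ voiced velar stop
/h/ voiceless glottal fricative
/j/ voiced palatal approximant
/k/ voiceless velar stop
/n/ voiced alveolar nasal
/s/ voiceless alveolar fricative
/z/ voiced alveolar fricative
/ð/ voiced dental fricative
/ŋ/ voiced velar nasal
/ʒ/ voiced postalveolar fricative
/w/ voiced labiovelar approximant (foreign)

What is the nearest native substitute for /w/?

/j/ is closest: same manner (approximant), place distance 2 (labiovelar→palatal), same voicing; total 2. Next closest is /g/ at distance 5.

j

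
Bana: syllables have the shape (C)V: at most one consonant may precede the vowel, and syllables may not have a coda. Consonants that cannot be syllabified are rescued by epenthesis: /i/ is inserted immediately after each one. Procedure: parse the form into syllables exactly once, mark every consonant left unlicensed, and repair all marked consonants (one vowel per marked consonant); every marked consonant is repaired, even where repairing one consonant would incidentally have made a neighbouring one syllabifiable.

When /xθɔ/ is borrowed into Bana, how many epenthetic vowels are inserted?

The unsyllabifiable consonants are /x/; each receives one epenthetic vowel.

1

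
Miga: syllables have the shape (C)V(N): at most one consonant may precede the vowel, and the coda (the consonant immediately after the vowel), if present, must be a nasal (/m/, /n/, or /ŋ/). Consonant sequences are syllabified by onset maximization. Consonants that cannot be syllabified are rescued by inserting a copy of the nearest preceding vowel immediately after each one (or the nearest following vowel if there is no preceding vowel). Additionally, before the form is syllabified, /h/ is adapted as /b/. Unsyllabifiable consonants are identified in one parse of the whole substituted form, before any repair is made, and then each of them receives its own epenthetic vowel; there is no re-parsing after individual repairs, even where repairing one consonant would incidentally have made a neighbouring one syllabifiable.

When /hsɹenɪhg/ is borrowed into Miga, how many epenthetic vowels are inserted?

After substitution the input is /bsɹenɪbg/.
The unsyllabifiable consonants are /b/, /s/, /b/, /g/; each receives one epenthetic vowel.

4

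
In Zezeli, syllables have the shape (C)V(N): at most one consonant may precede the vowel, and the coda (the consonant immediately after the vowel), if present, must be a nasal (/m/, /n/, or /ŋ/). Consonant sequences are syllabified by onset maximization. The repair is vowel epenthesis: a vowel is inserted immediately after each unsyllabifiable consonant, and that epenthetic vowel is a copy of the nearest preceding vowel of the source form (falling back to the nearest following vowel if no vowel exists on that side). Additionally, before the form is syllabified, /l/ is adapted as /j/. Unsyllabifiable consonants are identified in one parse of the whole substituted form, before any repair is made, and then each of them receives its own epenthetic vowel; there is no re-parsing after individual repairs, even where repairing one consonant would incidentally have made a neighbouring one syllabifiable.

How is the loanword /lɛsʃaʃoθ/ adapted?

Substitution: /l/ → /j/, giving /jɛsʃaʃoθ/.
Under (C)V(N), the unsyllabifiable consonants are /s/, /θ/ (only a nasal (/m/, /n/, or /ŋ/) is licensed in coda position; onsets are limited to one consonant).
Inserting the epenthetic vowel yields /s/ → /sɛ/, /θ/ → /θo/.

jɛsɛʃaʃoθo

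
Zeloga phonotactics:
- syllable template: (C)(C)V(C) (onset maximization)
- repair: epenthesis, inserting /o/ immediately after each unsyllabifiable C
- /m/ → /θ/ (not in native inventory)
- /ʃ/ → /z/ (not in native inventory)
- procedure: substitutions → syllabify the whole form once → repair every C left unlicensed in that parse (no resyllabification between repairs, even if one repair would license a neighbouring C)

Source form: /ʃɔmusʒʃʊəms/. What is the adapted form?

zɔθusʒzʊəθso

Substitution: /ʃ/ → /z/, /m/ → /θ/, giving /zɔθusʒzʊəθs/.
The consonants /s/ cannot be parsed into a legal (C)(C)V(C) syllable (at most one coda consonant is licensed; onsets may contain at most 2 consonants).
Epenthesis after each stranded consonant: /s/ → /so/.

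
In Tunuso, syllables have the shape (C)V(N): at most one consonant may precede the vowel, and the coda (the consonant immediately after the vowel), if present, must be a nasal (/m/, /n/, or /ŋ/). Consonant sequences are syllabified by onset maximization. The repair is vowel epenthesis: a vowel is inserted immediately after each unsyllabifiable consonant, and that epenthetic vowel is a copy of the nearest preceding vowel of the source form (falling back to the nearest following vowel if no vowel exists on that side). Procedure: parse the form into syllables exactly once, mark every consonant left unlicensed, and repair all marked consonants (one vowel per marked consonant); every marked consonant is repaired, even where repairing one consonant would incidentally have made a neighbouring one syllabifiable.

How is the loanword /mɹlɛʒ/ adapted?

Under (C)V(N), the unsyllabifiable consonants are /m/, /ɹ/, /ʒ/ (only a nasal (/m/, /n/, or /ŋ/) is licensed in coda position; onsets are limited to one consonant).
Epenthesis after each stranded consonant: /m/ → /mɛ/, /ɹ/ → /ɹɛ/, /ʒ/ → /ʒɛ/.

mɛɹɛlɛʒɛ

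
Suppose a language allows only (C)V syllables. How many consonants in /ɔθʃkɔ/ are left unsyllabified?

2

Under (C)V, the unsyllabifiable consonants are /θ/, /ʃ/ (no codas are permitted; onsets are limited to one consonant).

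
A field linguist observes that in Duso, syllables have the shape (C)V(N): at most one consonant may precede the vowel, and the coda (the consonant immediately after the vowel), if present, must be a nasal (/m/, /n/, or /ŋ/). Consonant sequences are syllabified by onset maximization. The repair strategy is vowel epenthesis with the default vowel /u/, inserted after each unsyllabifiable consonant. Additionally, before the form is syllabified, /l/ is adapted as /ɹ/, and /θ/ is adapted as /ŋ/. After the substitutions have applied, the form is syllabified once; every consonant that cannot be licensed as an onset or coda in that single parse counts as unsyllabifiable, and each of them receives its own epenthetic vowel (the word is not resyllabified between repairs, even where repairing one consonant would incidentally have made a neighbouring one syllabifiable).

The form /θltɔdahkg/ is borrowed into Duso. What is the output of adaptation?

Substitution: /θ/ → /ŋ/, /l/ → /ɹ/, giving /ŋɹtɔdahkg/.
Syllabifying with onset maximization leaves /ŋ/, /ɹ/, /h/, /k/, /g/ stranded (only a nasal (/m/, /n/, or /ŋ/) is licensed in coda position; onsets are limited to one consonant).
Each unlicensed consonant becomes the onset of a new syllable: /ŋ/ → /ŋu/, /ɹ/ → /ɹu/, /h/ → /hu/, /k/ → /ku/, /g/ → /gu/.

ŋuɹutɔdahukugu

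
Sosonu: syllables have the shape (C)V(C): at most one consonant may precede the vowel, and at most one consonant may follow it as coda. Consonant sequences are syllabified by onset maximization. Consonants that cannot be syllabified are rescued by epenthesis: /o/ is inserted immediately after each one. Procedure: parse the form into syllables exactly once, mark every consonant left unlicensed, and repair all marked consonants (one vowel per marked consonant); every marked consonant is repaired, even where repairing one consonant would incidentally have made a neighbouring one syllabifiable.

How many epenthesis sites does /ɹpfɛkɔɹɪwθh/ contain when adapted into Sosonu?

The unsyllabifiable consonants are /ɹ/, /p/, /θ/, /h/; each receives one epenthetic vowel.

4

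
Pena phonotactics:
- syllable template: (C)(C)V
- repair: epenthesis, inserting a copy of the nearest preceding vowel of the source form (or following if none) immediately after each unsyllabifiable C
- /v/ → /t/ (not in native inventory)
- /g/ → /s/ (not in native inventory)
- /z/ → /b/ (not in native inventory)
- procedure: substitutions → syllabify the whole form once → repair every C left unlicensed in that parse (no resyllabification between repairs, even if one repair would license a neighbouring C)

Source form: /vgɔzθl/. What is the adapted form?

tsɔbɔθɔlɔ

Substitution: /v/ → /t/, /g/ → /s/, /z/ → /b/, giving /tsɔbθl/.
Under (C)(C)V, the unsyllabifiable consonants are /b/, /θ/, /l/ (no codas are permitted; onsets may contain at most 2 consonants).
Each unlicensed consonant becomes the onset of a new syllable: /b/ → /bɔ/, /θ/ → /θɔ/, /l/ → /lɔ/.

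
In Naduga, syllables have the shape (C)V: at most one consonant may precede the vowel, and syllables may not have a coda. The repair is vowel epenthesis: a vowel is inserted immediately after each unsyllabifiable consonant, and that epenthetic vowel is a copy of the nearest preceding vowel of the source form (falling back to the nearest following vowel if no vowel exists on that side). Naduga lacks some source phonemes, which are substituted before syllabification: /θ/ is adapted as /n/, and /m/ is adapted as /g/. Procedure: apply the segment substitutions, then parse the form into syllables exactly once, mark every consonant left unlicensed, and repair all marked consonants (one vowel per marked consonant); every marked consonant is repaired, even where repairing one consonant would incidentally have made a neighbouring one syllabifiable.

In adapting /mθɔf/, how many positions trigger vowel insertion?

2

After substitution the input is /gnɔf/.
The unsyllabifiable consonants are /g/, /f/; each receives one epenthetic vowel.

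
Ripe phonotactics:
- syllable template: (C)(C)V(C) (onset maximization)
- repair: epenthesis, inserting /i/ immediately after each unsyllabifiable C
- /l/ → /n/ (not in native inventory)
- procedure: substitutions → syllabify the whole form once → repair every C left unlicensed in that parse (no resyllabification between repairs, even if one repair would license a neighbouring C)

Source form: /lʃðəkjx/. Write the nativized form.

Substitution: /l/ → /n/, giving /nʃðəkjx/.
The consonants /n/, /j/, /x/ cannot be parsed into a legal (C)(C)V(C) syllable (at most one coda consonant is licensed; onsets may contain at most 2 consonants).
Epenthesis after each stranded consonant: /n/ → /ni/, /j/ → /ji/, /x/ → /xi/.

niʃðəkjixi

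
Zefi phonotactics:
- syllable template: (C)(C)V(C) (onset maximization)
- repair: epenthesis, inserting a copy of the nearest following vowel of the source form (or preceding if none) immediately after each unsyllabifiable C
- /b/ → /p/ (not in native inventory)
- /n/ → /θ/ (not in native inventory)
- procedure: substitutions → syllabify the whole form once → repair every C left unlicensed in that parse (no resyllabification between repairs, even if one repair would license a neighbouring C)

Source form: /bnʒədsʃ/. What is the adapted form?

Substitution: /b/ → /p/, /n/ → /θ/, giving /pθʒədsʃ/.
Under (C)(C)V(C), the unsyllabifiable consonants are /p/, /s/, /ʃ/ (at most one coda consonant is licensed; onsets may contain at most 2 consonants).
Each unlicensed consonant becomes the onset of a new syllable: /p/ → /pə/, /s/ → /sə/, /ʃ/ → /ʃə/.

pəθʒədsəʃə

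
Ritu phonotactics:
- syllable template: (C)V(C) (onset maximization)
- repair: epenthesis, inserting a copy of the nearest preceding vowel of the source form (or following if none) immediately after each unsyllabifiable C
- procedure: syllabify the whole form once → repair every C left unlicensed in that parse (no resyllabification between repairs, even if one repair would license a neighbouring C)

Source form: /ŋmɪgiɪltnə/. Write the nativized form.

ŋɪmɪgiɪltɪnə

The consonants /ŋ/, /t/ cannot be parsed into a legal (C)V(C) syllable (at most one coda consonant is licensed; onsets are limited to one consonant).
Each unlicensed consonant becomes the onset of a new syllable: /ŋ/ → /ŋɪ/, /t/ → /tɪ/.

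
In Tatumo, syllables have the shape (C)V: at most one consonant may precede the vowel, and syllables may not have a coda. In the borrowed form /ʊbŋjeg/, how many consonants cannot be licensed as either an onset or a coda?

3

The consonants /b/, /ŋ/, /g/ cannot be parsed into a legal (C)V syllable (no codas are permitted; onsets are limited to one consonant).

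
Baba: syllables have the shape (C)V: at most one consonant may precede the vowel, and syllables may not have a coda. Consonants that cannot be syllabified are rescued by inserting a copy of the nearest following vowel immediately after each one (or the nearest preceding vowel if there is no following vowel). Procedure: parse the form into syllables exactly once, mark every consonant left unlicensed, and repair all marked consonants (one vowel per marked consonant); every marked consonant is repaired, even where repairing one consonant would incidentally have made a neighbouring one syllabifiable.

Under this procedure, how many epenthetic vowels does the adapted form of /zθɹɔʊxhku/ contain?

4

The unsyllabifiable consonants are /z/, /θ/, /x/, /h/; each receives one epenthetic vowel.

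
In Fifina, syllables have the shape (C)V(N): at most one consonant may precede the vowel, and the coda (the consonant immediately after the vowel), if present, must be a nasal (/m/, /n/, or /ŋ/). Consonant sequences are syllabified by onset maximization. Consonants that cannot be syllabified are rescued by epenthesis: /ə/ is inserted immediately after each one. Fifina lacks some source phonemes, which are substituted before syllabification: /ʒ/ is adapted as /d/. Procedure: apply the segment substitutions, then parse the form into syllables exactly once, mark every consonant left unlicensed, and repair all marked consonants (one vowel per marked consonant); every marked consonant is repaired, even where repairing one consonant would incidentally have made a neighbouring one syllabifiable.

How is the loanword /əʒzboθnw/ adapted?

Substitution: /ʒ/ → /d/, giving /ədzboθnw/.
Syllabifying with onset maximization leaves /d/, /z/, /θ/, /n/, /w/ stranded (only a nasal (/m/, /n/, or /ŋ/) is licensed in coda position; onsets are limited to one consonant).
Epenthesis after each stranded consonant: /d/ → /də/, /z/ → /zə/, /θ/ → /θə/, /n/ → /nə/, /w/ → /wə/.

ədəzəboθənəwə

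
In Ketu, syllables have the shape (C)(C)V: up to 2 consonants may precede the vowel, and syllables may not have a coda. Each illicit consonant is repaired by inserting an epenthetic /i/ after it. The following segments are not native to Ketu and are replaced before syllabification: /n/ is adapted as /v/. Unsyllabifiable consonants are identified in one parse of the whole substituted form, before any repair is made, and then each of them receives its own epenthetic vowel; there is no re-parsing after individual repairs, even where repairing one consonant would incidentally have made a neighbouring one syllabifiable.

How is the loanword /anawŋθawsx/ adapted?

Substitution: /n/ → /v/, giving /avawŋθawsx/.
Under (C)(C)V, the unsyllabifiable consonants are /w/, /w/, /s/, /x/ (no codas are permitted; onsets may contain at most 2 consonants).
Epenthesis after each stranded consonant: /w/ → /wi/, /w/ → /wi/, /s/ → /si/, /x/ → /xi/.

avawiŋθawisixi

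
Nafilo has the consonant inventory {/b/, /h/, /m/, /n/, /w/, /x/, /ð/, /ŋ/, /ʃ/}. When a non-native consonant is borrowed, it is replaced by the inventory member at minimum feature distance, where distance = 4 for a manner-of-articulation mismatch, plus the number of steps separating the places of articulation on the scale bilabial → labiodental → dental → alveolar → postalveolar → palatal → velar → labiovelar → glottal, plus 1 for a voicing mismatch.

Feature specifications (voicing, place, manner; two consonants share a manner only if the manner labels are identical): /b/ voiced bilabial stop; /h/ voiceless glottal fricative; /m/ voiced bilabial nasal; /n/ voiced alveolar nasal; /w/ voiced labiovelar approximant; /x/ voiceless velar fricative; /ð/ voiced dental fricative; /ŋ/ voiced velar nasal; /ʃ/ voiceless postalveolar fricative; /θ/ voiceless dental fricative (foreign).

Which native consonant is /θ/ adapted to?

ð

/ð/ is closest: same manner (fricative), place distance 0 (dental→dental), voicing differs (+1); total 1. Next closest is /ʃ/ at distance 2.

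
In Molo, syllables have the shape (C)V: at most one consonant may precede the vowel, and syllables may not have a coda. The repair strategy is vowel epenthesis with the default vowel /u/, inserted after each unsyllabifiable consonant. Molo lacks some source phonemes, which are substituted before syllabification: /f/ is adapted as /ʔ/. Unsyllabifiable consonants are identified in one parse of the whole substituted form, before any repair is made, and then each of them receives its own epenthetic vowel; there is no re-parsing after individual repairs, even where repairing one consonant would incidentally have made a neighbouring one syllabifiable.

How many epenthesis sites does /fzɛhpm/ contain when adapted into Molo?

4

After substitution the input is /ʔzɛhpm/.
The unsyllabifiable consonants are /ʔ/, /h/, /p/, /m/; each receives one epenthetic vowel.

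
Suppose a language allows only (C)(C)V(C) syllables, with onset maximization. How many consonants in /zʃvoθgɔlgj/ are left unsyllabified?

Syllabifying with onset maximization leaves /z/, /g/, /j/ stranded (at most one coda consonant is licensed; onsets may contain at most 2 consonants).

3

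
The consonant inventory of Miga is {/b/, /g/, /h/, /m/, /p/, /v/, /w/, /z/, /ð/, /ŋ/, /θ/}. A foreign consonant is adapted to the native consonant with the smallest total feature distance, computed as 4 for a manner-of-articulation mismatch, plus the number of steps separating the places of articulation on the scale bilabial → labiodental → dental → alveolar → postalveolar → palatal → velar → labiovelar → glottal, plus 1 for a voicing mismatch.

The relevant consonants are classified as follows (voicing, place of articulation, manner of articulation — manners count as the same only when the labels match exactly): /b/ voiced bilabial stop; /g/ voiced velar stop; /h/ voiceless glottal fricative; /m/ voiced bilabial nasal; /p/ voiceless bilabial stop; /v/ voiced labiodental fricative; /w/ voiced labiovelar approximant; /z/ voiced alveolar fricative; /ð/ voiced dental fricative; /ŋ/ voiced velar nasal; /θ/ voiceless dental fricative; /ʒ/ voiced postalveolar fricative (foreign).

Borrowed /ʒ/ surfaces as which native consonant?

/z/ is closest: same manner (fricative), place distance 1 (postalveolar→alveolar), same voicing; total 1. Next closest is /ð/ at distance 2.

z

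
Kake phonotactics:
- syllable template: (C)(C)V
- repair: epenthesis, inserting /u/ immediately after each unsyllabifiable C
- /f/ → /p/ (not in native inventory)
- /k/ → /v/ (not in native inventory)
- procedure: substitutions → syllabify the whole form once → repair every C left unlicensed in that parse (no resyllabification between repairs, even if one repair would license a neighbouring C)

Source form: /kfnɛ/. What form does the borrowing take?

vupnɛ

Substitution: /k/ → /v/, /f/ → /p/, giving /vpnɛ/.
The consonants /v/ cannot be parsed into a legal (C)(C)V syllable (no codas are permitted; onsets may contain at most 2 consonants).
Epenthesis after each stranded consonant: /v/ → /vu/.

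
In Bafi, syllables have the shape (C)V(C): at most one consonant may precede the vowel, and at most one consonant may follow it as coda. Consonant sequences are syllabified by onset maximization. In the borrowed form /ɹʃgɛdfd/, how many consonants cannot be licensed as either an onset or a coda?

4

The consonants /ɹ/, /ʃ/, /f/, /d/ cannot be parsed into a legal (C)V(C) syllable (at most one coda consonant is licensed; onsets are limited to one consonant).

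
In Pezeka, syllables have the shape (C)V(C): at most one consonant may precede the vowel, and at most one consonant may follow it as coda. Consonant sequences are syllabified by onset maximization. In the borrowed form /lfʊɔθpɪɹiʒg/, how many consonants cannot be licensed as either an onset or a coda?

2

Syllabifying with onset maximization leaves /l/, /g/ stranded (at most one coda consonant is licensed; onsets are limited to one consonant).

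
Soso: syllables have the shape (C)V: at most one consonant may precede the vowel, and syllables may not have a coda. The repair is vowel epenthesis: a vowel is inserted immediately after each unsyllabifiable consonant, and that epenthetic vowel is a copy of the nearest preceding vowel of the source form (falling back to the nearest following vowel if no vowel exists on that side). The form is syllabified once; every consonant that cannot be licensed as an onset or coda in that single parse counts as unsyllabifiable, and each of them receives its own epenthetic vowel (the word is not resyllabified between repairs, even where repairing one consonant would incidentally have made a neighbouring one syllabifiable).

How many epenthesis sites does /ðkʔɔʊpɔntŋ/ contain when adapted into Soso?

The unsyllabifiable consonants are /ð/, /k/, /n/, /t/, /ŋ/; each receives one epenthetic vowel.

5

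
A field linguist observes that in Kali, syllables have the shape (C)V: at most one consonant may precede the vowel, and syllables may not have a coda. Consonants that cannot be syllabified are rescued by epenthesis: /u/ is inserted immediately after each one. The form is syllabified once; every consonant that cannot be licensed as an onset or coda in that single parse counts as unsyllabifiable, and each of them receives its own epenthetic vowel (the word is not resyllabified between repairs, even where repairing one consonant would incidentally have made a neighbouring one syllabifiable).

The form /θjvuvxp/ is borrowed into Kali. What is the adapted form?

θujuvuvuxupu

The consonants /θ/, /j/, /v/, /x/, /p/ cannot be parsed into a legal (C)V syllable (no codas are permitted; onsets are limited to one consonant).
Epenthesis after each stranded consonant: /θ/ → /θu/, /j/ → /ju/, /v/ → /vu/, /x/ → /xu/, /p/ → /pu/.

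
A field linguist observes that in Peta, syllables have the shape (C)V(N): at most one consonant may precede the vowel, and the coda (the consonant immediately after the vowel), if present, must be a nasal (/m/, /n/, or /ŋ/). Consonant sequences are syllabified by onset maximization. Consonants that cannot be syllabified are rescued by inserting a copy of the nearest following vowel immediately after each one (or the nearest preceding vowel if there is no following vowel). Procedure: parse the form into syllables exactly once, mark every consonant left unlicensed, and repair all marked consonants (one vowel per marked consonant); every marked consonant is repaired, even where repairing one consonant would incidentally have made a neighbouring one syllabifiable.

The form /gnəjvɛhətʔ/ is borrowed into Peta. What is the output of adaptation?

Under (C)V(N), the unsyllabifiable consonants are /g/, /j/, /t/, /ʔ/ (only a nasal (/m/, /n/, or /ŋ/) is licensed in coda position; onsets are limited to one consonant).
Each unlicensed consonant becomes the onset of a new syllable: /g/ → /gə/, /j/ → /jɛ/, /t/ → /tə/, /ʔ/ → /ʔə/.

gənəjɛvɛhətəʔə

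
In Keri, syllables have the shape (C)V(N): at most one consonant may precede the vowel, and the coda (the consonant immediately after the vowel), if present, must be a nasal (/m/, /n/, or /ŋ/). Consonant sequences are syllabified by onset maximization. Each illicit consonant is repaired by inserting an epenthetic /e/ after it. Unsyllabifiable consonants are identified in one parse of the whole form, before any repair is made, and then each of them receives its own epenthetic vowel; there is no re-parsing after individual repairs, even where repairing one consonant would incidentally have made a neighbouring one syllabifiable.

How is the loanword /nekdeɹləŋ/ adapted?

Syllabifying with onset maximization leaves /k/, /ɹ/ stranded (only a nasal (/m/, /n/, or /ŋ/) is licensed in coda position; onsets are limited to one consonant).
Each unlicensed consonant becomes the onset of a new syllable: /k/ → /ke/, /ɹ/ → /ɹe/.

nekedeɹeləŋ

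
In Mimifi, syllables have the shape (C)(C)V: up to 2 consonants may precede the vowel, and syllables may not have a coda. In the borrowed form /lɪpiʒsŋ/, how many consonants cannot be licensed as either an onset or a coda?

Under (C)(C)V, the unsyllabifiable consonants are /ʒ/, /s/, /ŋ/ (no codas are permitted; onsets may contain at most 2 consonants).

3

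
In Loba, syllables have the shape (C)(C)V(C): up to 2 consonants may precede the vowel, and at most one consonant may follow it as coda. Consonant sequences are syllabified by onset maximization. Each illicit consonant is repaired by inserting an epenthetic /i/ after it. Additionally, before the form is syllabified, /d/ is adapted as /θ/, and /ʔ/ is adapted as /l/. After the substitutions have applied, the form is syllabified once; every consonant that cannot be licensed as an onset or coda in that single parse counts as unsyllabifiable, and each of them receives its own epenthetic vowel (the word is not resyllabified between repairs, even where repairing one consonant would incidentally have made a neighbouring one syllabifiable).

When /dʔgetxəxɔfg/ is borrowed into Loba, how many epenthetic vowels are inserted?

2

After substitution the input is /θlgetxəxɔfg/.
The unsyllabifiable consonants are /θ/, /g/; each receives one epenthetic vowel.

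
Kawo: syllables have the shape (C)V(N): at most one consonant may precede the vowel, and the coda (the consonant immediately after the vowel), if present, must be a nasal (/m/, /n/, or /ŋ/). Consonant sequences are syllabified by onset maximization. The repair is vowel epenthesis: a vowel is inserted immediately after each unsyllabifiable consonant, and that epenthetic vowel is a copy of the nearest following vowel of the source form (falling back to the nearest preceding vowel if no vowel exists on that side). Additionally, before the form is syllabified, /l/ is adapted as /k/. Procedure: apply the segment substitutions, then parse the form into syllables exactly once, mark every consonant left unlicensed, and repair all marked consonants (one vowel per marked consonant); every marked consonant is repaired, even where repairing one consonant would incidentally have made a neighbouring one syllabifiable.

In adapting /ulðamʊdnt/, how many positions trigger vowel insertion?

After substitution the input is /ukðamʊdnt/.
The unsyllabifiable consonants are /k/, /d/, /n/, /t/; each receives one epenthetic vowel.

4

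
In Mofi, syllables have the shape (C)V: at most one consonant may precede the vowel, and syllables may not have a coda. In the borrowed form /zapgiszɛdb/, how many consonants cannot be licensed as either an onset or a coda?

Syllabifying with onset maximization leaves /p/, /s/, /d/, /b/ stranded (no codas are permitted; onsets are limited to one consonant).

4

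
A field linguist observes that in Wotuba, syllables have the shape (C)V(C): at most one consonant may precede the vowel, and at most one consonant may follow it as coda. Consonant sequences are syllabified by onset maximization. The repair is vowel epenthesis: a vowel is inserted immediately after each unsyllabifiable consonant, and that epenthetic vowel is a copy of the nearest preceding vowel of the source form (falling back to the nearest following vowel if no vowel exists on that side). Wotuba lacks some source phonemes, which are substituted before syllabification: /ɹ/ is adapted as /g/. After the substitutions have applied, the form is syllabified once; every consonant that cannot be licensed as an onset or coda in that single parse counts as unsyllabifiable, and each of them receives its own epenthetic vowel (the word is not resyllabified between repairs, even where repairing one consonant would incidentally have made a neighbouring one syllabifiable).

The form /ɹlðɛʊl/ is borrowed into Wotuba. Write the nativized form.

gɛlɛðɛʊl

Substitution: /ɹ/ → /g/, giving /glðɛʊl/.
Syllabifying with onset maximization leaves /g/, /l/ stranded (at most one coda consonant is licensed; onsets are limited to one consonant).
Each unlicensed consonant becomes the onset of a new syllable: /g/ → /gɛ/, /l/ → /lɛ/.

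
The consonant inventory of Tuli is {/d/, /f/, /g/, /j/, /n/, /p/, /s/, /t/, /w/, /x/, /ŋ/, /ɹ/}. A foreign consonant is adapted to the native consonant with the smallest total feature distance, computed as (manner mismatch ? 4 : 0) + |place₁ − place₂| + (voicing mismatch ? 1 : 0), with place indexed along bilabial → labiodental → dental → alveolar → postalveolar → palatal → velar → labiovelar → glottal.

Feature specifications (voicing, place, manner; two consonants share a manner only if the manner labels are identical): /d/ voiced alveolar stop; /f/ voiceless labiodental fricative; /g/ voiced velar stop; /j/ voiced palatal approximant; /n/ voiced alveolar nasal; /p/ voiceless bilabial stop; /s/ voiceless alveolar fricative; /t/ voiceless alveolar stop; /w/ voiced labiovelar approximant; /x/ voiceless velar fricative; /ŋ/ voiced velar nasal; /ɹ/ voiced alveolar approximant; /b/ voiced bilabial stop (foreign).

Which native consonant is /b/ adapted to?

/p/ is closest: same manner (stop), place distance 0 (bilabial→bilabial), voicing differs (+1); total 1. Next closest is /d/ at distance 3.

p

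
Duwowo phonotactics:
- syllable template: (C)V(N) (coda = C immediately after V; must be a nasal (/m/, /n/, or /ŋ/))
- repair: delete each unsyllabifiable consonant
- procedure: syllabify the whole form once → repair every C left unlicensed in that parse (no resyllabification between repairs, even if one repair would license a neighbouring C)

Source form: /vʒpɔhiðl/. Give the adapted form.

pɔhi

Syllabifying with onset maximization leaves /v/, /ʒ/, /ð/, /l/ stranded (only a nasal (/m/, /n/, or /ŋ/) is licensed in coda position; onsets are limited to one consonant).
Each unlicensed consonant is deleted: /v/, /ʒ/, /ð/, /l/.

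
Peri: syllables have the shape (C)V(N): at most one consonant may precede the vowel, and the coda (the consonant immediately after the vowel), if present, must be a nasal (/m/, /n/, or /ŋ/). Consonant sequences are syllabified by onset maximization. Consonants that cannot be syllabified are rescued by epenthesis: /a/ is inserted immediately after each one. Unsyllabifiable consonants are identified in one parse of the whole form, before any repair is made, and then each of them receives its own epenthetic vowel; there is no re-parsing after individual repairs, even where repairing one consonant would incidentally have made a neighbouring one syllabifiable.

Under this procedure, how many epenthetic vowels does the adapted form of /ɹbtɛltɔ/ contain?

3

The unsyllabifiable consonants are /ɹ/, /b/, /l/; each receives one epenthetic vowel.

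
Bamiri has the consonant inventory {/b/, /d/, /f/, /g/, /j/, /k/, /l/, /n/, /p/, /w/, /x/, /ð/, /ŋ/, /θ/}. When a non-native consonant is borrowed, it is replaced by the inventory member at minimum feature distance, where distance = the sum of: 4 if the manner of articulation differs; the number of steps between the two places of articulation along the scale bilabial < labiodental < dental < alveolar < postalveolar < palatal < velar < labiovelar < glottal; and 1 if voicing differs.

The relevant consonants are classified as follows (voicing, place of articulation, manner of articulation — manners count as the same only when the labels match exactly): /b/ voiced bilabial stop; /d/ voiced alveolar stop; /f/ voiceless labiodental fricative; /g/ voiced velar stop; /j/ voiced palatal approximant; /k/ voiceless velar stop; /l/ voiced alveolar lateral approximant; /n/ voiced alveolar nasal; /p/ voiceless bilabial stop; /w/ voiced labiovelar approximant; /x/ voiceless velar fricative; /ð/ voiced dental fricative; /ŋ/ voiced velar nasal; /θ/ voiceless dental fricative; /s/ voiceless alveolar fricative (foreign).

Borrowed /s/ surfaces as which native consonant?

θ

/θ/ is closest: same manner (fricative), place distance 1 (alveolar→dental), same voicing; total 1. Next closest is /f/ at distance 2.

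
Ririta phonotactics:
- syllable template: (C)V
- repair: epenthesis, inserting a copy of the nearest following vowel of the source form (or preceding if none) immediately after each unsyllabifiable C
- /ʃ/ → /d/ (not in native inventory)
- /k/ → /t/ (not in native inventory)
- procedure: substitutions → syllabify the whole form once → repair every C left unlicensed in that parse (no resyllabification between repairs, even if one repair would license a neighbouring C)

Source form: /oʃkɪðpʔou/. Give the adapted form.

Substitution: /ʃ/ → /d/, /k/ → /t/, giving /odtɪðpʔou/.
The consonants /d/, /ð/, /p/ cannot be parsed into a legal (C)V syllable (no codas are permitted; onsets are limited to one consonant).
Epenthesis after each stranded consonant: /d/ → /dɪ/, /ð/ → /ðo/, /p/ → /po/.

odɪtɪðopoʔou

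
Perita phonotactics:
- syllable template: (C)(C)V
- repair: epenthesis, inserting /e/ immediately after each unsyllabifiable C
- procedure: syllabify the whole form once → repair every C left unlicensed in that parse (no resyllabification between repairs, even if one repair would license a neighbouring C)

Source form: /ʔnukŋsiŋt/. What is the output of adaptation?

Syllabifying with onset maximization leaves /k/, /ŋ/, /t/ stranded (no codas are permitted; onsets may contain at most 2 consonants).
Inserting the epenthetic vowel yields /k/ → /ke/, /ŋ/ → /ŋe/, /t/ → /te/.

ʔnukeŋsiŋete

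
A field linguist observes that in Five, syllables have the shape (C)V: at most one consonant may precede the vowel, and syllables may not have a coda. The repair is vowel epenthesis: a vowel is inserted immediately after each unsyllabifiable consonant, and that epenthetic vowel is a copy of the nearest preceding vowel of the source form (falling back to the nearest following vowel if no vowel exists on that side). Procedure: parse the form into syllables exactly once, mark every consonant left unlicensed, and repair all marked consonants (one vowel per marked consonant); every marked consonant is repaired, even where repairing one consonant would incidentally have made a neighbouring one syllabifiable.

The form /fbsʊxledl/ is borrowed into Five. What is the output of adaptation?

fʊbʊsʊxʊledele

Syllabifying with onset maximization leaves /f/, /b/, /x/, /d/, /l/ stranded (no codas are permitted; onsets are limited to one consonant).
Each unlicensed consonant becomes the onset of a new syllable: /f/ → /fʊ/, /b/ → /bʊ/, /x/ → /xʊ/, /d/ → /de/, /l/ → /le/.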